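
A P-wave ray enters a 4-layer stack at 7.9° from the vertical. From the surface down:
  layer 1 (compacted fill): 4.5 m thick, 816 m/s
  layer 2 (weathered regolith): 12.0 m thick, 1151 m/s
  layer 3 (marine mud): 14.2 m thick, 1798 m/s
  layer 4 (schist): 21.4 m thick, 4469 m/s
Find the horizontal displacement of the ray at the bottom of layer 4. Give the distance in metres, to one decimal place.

32.0 m

Apply Snell's law at each interface; in layer i the horizontal offset is hᵢ·tan θᵢ.
Layer 1: θ = 7.90°; offset = 4.5·tan 7.90° = 0.624 m.
Layer 2: sin θ = 1151·sin 7.9°/816 = 0.1939, θ = 11.18°; offset = 12.0·tan 11.18° = 2.371 m.
Layer 3: sin θ = 1798·sin 7.9°/816 = 0.3028, θ = 17.63°; offset = 14.2·tan 17.63° = 4.512 m.
Layer 4: sin θ = 4469·sin 7.9°/816 = 0.7527, θ = 48.83°; offset = 21.4·tan 48.83° = 24.470 m.
Σ offsets = 31.978 m.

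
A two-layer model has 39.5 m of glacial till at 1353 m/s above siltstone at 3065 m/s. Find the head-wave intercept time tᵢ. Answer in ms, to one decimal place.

52.4 ms

tᵢ = 2h·√(V₂²−V₁²)/(V₁V₂).
√(V₂²−V₁²) = √(3065²−1353²) = 2750.2 m/s.
tᵢ = 2·39.5·2750.2/(1353·3065) = 0.05239 s.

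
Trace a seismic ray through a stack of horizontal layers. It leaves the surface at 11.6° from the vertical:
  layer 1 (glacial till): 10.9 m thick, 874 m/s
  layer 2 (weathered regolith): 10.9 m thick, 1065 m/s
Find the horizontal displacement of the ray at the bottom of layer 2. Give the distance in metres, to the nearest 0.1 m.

5.0 m

p = sin θ₁/V₁ = sin 11.6°/874 = 2.3007e-04 s/m is conserved through the stack.
Layer 1: θ = 11.60°; offset = 10.9·tan 11.60° = 2.237 m.
Layer 2: sin θ = p·1065 = 0.2450 → θ = 14.18°; offset = 10.9·tan 14.18° = 2.755 m.
Σ offsets = 4.992 m.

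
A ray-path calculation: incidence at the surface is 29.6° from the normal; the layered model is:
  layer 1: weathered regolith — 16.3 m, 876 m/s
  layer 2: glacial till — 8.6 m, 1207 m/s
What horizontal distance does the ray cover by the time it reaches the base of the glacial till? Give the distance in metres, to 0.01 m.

17.25 m

Ray parameter p = sin 29.6° / 876 m/s = 5.6386e-04 s/m.
Layer 1: θ = 29.60°; offset = 16.3·tan 29.60° = 9.2597 m.
Layer 2: sin θ = p·1207 = 0.6806 → θ = 42.89°; offset = 8.6·tan 42.89° = 7.9885 m.
Total horizontal offset = 17.2482 m.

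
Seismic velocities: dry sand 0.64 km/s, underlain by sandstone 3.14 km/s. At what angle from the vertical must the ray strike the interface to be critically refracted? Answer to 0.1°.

11.8°

Critical incidence: sin θ_c = V₁/V₂ = 0.64/3.14 = 0.2038.
θ_c = arcsin 0.2038 = 11.76°.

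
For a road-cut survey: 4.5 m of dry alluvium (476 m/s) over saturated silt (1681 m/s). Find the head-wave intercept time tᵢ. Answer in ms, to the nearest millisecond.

θ_c = arcsin(V₁/V₂) = arcsin(476/1681) = 16.45°; cos θ_c = 0.9591.
tᵢ = 2h·cos θ_c / V₁ = 2·4.5·0.9591 / 476 = 0.01813 s.

18 ms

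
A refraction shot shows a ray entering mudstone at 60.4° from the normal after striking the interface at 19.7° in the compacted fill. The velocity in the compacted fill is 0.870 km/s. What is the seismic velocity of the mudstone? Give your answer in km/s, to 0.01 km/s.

2.24 km/s

Snell's law: sin 19.7°/V₁ = sin 60.4°/V₂.
V₂ = V₁·sin 60.4°/sin 19.7° = 0.870 × 2.5794 = 2.24 km/s.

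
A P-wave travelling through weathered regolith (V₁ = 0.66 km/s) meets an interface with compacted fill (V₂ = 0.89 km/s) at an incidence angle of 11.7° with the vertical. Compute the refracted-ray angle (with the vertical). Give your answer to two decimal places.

Snell's law: sin θ₂ = (V₂/V₁)·sin θ₁ = (0.89/0.66)·sin 11.7° = 0.2735.
θ₂ = sin⁻¹(0.2735) = 15.87° (from vertical).

15.87°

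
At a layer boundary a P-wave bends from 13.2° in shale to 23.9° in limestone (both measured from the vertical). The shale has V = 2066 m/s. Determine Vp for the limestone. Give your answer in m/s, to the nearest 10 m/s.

Snell's law: sin 13.2°/V₁ = sin 23.9°/V₂.
V₂ = V₁·sin 23.9°/sin 13.2° = 2066 × 1.7742 = 3665.51 m/s.

3670 m/s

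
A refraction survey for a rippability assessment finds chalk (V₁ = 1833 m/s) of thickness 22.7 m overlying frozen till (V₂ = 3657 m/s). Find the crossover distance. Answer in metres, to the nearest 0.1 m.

78.8 m

θ_c = arcsin(1833/3657) = 30.08°, so cos θ_c = 0.8653 and tᵢ = 2h cos θ_c/V₁ = 0.0214 s.
At crossover x/V₁ = x/V₂ + tᵢ ⇒ x = tᵢ/(1/V₁ − 1/V₂) = 0.02143/(5.4555e-04 − 2.7345e-04) = 78.76 m.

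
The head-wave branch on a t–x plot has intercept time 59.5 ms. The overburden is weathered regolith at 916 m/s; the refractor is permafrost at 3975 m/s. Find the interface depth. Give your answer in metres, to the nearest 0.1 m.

h = tᵢ·V₁·V₂ / (2·√(V₂²−V₁²)).
√(V₂²−V₁²) = √(3975² − 916²) = 3868.0 m/s.
h = 0.0595 s × 916 × 3975 / (2 × 3868.0) = 28.00 m.

28.0 m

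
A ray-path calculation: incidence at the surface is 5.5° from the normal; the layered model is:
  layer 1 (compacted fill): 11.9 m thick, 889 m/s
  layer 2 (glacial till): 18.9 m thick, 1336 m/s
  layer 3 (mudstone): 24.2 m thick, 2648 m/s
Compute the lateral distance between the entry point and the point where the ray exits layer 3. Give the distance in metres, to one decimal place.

11.1 m

Apply Snell's law at each interface; in layer i the horizontal offset is hᵢ·tan θᵢ.
Layer 1: θ = 5.50°; offset = 11.9·tan 5.50° = 1.146 m.
Layer 2: sin θ = 1336·sin 5.5°/889 = 0.1440, θ = 8.28°; offset = 18.9·tan 8.28° = 2.751 m.
Layer 3: sin θ = 2648·sin 5.5°/889 = 0.2855, θ = 16.59°; offset = 24.2·tan 16.59° = 7.209 m.
Σ offsets = 11.106 m.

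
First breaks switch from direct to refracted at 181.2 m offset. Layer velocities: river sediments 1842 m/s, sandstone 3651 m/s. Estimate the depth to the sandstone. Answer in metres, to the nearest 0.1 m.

x_cross = 2h·√((V₂+V₁)/(V₂−V₁)) → h = x_cross / (2·√((V₂+V₁)/(V₂−V₁))).
√((V₂+V₁)/(V₂−V₁)) = √((3651+1842)/(3651−1842)) = 1.7426.
h = 181.2 / (2·1.7426) = 51.99 m.

52.0 m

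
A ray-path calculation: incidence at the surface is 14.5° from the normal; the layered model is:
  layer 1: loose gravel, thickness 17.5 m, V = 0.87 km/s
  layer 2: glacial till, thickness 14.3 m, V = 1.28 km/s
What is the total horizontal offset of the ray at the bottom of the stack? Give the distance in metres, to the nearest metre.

10 m

Apply Snell's law at each interface; in layer i the horizontal offset is hᵢ·tan θᵢ.
Layer 1: θ = 14.50°; offset = 17.5·tan 14.50° = 4.526 m.
Layer 2: sin θ = 1.28·sin 14.5°/0.87 = 0.3684, θ = 21.62°; offset = 14.3·tan 21.62° = 5.666 m.
Total horizontal offset = 10.192 m.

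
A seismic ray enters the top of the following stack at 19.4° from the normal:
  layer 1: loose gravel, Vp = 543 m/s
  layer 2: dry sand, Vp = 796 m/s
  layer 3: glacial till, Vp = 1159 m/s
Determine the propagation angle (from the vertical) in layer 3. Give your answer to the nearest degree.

45°

Ray parameter p = sin 19.4° / 543 = 6.1171e-04 s/m.
sin θ_3 = p·V_3 = 6.1171e-04 × 1159 = 0.7090.
θ_3 = arcsin 0.7090 = 45.15°.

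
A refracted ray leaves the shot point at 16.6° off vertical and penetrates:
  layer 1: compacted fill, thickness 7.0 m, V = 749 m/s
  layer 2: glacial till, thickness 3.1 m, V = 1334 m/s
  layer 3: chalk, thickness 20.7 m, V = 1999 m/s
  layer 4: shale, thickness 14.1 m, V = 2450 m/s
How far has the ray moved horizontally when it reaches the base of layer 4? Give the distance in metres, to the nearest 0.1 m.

Ray parameter p = sin 16.6° / 749 m/s = 3.8143e-04 s/m.
Layer 1: θ = 16.60°; offset = 7.0·tan 16.60° = 2.087 m.
Layer 2: sin θ = p·1334 = 0.5088 → θ = 30.59°; offset = 3.1·tan 30.59° = 1.832 m.
Layer 3: sin θ = p·1999 = 0.7625 → θ = 49.68°; offset = 20.7·tan 49.68° = 24.394 m.
Layer 4: sin θ = p·2450 = 0.9345 → θ = 69.15°; offset = 14.1·tan 69.15° = 37.015 m.
Summing the layer offsets gives 65.327 m.

65.3 m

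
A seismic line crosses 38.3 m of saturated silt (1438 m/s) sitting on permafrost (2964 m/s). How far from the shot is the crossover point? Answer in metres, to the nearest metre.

130 m

x_cross = 2h·√((V₂+V₁)/(V₂−V₁)).
(V₂+V₁)/(V₂−V₁) = (2964+1438)/(2964−1438) = 2.8847; √ = 1.6984.
x_cross = 2·38.3·1.6984 = 130.10 m.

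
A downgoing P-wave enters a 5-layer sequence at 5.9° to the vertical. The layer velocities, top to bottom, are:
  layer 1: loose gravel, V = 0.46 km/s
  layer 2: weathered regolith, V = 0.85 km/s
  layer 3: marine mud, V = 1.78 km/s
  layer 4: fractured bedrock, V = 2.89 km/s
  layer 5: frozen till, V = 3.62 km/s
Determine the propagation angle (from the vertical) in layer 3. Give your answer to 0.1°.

Snell's law across each interface conserves sin θ / V, so sin θ_3 = V_3·sin θ₁/V₁.
sin θ_3 = 1.78 × sin 5.9° / 0.46 = 0.3978.
θ_3 = 23.44° from the vertical.

23.4°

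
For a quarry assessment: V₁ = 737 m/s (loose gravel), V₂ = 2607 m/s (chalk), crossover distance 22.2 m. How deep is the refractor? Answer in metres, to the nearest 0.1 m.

h = (x_cross/2)·√((V₂−V₁)/(V₂+V₁)).
(V₂−V₁)/(V₂+V₁) = (2607−737)/(2607+737) = 0.5592; √ = 0.7478.
h = (22.2/2)·0.7478 = 8.30 m.

8.3 m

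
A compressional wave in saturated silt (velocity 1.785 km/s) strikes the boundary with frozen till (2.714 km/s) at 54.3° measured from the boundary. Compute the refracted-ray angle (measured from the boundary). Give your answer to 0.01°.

27.47°

Convert to the normal: θ₁ = 90° − 54.3° = 35.7°.
sin θ₁/V₁ = sin θ₂/V₂ ⇒ sin θ₂ = 2.714·sin 35.7°/1.785 = 2.714·0.5835/1.785 = 0.8872.
θ₂ = sin⁻¹(0.8872) = 62.53° (from vertical).
From the interface: 90° − 62.53° = 27.47°.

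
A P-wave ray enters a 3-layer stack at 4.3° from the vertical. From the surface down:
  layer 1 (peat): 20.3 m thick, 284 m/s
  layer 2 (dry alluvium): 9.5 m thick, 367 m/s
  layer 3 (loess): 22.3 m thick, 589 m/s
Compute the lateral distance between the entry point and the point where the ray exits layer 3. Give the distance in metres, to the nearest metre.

Apply Snell's law at each interface; in layer i the horizontal offset is hᵢ·tan θᵢ.
Layer 1: θ = 4.30°; offset = 20.3·tan 4.30° = 1.526 m.
Layer 2: sin θ = 367·sin 4.3°/284 = 0.0969, θ = 5.56°; offset = 9.5·tan 5.56° = 0.925 m.
Layer 3: sin θ = 589·sin 4.3°/284 = 0.1555, θ = 8.95°; offset = 22.3·tan 8.95° = 3.510 m.
Total horizontal offset = 5.962 m.

6 m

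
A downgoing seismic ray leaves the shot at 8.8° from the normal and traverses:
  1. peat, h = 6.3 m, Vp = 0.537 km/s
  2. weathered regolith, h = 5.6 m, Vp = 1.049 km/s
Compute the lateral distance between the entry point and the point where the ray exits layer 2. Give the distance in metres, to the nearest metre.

3 m

Apply Snell's law at each interface; in layer i the horizontal offset is hᵢ·tan θᵢ.
Layer 1: θ = 8.80°; offset = 6.3·tan 8.80° = 0.975 m.
Layer 2: sin θ = 1.049·sin 8.8°/0.537 = 0.2988, θ = 17.39°; offset = 5.6·tan 17.39° = 1.754 m.
Σ offsets = 2.729 m.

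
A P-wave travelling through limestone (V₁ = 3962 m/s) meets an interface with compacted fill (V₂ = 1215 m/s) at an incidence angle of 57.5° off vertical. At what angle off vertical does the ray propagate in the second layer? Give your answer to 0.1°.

15.0°

sin θ₁/V₁ = sin θ₂/V₂ ⇒ sin θ₂ = 1215·sin 57.5°/3962 = 1215·0.8434/3962 = 0.2586.
θ₂ = sin⁻¹(0.2586) = 14.99° (from vertical).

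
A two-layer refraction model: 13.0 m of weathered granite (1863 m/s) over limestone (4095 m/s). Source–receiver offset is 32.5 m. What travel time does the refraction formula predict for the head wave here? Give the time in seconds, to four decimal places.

0.0204 s

t = x/V₂ + 2h·√(V₂²−V₁²)/(V₁V₂).
√(V₂²−V₁²) = √(4095²−1863²) = 3646.7 m/s; delay term = 2·13.0·3646.7/(1863·4095) = 0.01243 s.
t = 32.5/4095 + 0.01243 = 0.02036 s.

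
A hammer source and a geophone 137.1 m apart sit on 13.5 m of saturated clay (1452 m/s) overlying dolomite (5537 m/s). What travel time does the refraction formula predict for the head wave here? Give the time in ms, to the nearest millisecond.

43 ms

θ_c = arcsin(V₁/V₂) = arcsin(1452/5537) = 15.20°, cos θ_c = 0.9650.
Intercept time tᵢ = 2h cos θ_c / V₁ = 2·13.5·0.9650/1452 = 0.01794 s.
t = x/V₂ + tᵢ = 137.1/5537 + 0.01794 = 0.04270 s.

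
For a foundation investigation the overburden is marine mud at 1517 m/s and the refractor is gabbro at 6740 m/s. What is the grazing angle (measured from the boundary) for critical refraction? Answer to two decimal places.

76.99°

Critical incidence: sin θ_c = V₁/V₂ = 1517/6740 = 0.2251.
θ_c = arcsin 0.2251 = 13.01°.
Measured from the interface: 90° − 13.01° = 76.99°.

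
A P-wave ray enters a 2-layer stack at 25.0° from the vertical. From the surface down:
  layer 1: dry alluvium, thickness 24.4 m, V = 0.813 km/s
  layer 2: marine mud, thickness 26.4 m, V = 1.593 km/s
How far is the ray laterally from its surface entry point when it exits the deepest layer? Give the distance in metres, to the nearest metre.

Ray parameter p = sin 25.0° / 0.813 km/s = 5.1983e-01 s/km.
Layer 1: θ = 25.00°; offset = 24.4·tan 25.00° = 11.378 m.
Layer 2: sin θ = p·1.593 = 0.8281 → θ = 55.90°; offset = 26.4·tan 55.90° = 38.996 m.
Summing the layer offsets gives 50.374 m.

50 m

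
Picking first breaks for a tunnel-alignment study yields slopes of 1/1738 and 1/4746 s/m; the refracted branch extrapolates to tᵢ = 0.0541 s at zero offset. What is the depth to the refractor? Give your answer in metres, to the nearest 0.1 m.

50.5 m

h = tᵢ·V₁·V₂ / (2·√(V₂²−V₁²)).
√(V₂²−V₁²) = √(4746² − 1738²) = 4416.3 m/s.
h = 0.0541 s × 1738 × 4746 / (2 × 4416.3) = 50.52 m.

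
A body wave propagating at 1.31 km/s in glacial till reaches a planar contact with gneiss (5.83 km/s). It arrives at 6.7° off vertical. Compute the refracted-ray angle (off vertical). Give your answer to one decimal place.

sin θ₁/V₁ = sin θ₂/V₂ ⇒ sin θ₂ = 5.83·sin 6.7°/1.31 = 5.83·0.1167/1.31 = 0.5192.
θ₂ = sin⁻¹(0.5192) = 31.28° (from vertical).

31.3°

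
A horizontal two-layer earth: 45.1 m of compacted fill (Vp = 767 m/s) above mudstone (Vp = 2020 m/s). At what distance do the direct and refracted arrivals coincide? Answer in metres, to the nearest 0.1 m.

x_cross = 2h·√((V₂+V₁)/(V₂−V₁)).
(V₂+V₁)/(V₂−V₁) = (2020+767)/(2020−767) = 2.2243; √ = 1.4914.
x_cross = 2·45.1·1.4914 = 134.52 m.

134.5 m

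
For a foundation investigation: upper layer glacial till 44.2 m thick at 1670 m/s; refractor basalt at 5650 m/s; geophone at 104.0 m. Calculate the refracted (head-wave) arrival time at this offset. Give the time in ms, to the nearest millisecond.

t = x/V₂ + 2h·√(V₂²−V₁²)/(V₁V₂).
√(V₂²−V₁²) = √(5650²−1670²) = 5397.6 m/s; delay term = 2·44.2·5397.6/(1670·5650) = 0.05057 s.
t = 104.0/5650 + 0.05057 = 0.06898 s.

69 ms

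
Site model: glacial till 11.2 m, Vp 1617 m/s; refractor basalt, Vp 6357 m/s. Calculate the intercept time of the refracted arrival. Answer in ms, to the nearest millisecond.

13 ms

θ_c = arcsin(V₁/V₂) = arcsin(1617/6357) = 14.74°; cos θ_c = 0.9671.
tᵢ = 2h·cos θ_c / V₁ = 2·11.2·0.9671 / 1617 = 0.01340 s.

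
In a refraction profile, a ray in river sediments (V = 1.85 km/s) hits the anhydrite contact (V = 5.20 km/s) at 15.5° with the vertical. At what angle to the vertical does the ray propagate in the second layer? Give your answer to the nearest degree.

49°

Snell's law: sin θ₂ = (V₂/V₁)·sin θ₁ = (5.20/1.85)·sin 15.5° = 0.7512.
θ₂ = sin⁻¹(0.7512) = 48.69° (from vertical).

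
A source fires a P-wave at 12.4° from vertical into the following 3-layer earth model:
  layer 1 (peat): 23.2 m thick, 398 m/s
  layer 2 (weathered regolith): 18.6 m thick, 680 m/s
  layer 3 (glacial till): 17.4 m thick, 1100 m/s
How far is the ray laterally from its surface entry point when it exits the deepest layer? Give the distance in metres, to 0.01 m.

Ray parameter p = sin 12.4° / 398 m/s = 5.3954e-04 s/m.
Layer 1: θ = 12.40°; offset = 23.2·tan 12.40° = 5.1009 m.
Layer 2: sin θ = p·680 = 0.3669 → θ = 21.52°; offset = 18.6·tan 21.52° = 7.3356 m.
Layer 3: sin θ = p·1100 = 0.5935 → θ = 36.41°; offset = 17.4·tan 36.41° = 12.8307 m.
Σ offsets = 25.2672 m.

25.27 m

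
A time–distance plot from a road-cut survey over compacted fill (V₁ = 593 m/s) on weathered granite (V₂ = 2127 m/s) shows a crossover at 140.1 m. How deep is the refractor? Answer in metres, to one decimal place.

52.6 m

h = (x_cross/2)·√((V₂−V₁)/(V₂+V₁)).
(V₂−V₁)/(V₂+V₁) = (2127−593)/(2127+593) = 0.5640; √ = 0.7510.
h = (140.1/2)·0.7510 = 52.61 m.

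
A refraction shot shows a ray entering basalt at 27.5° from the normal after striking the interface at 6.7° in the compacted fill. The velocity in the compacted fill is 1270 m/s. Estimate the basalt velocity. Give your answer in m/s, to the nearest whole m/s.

Snell's law: sin 6.7°/V₁ = sin 27.5°/V₂.
V₂ = V₁·sin 27.5°/sin 6.7° = 1270 × 3.9577 = 5026.29 m/s.

5026 m/s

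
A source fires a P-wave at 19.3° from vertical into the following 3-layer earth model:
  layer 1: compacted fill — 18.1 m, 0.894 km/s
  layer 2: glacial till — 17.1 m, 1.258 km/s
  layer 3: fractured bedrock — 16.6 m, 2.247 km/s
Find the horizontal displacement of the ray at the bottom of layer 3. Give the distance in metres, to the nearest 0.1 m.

40.1 m

p = sin θ₁/V₁ = sin 19.3°/0.894 = 3.6970e-01 s/km is conserved through the stack.
Layer 1: θ = 19.30°; offset = 18.1·tan 19.30° = 6.339 m.
Layer 2: sin θ = p·1.258 = 0.4651 → θ = 27.72°; offset = 17.1·tan 27.72° = 8.984 m.
Layer 3: sin θ = p·2.247 = 0.8307 → θ = 56.17°; offset = 16.6·tan 56.17° = 24.772 m.
Σ offsets = 40.094 m.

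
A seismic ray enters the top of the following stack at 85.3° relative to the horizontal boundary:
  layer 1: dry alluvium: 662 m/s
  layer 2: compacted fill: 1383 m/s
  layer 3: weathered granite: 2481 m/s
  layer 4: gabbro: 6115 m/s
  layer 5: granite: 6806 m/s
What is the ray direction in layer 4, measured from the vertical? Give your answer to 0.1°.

49.2°

From the normal: θ₁ = 90° − 85.3° = 4.7°.
Ray parameter p = sin 4.7° / 662 = 1.2377e-04 s/m.
sin θ_4 = p·V_4 = 1.2377e-04 × 6115 = 0.7569.
θ_4 = 49.19° from the vertical.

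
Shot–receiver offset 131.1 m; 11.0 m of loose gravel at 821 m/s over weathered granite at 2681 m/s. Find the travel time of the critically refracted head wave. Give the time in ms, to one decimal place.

t = x/V₂ + 2h·√(V₂²−V₁²)/(V₁V₂).
√(V₂²−V₁²) = √(2681²−821²) = 2552.2 m/s; delay term = 2·11.0·2552.2/(821·2681) = 0.02551 s.
t = 131.1/2681 + 0.02551 = 0.07441 s.

74.4 ms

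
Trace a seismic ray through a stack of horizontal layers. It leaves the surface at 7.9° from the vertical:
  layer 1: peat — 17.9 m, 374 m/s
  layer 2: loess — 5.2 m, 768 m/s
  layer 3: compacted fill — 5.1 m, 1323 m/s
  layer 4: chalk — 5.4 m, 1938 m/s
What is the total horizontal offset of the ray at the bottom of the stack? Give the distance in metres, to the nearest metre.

12 m

Apply Snell's law at each interface; in layer i the horizontal offset is hᵢ·tan θᵢ.
Layer 1: θ = 7.90°; offset = 17.9·tan 7.90° = 2.484 m.
Layer 2: sin θ = 768·sin 7.9°/374 = 0.2822, θ = 16.39°; offset = 5.2·tan 16.39° = 1.530 m.
Layer 3: sin θ = 1323·sin 7.9°/374 = 0.4862, θ = 29.09°; offset = 5.1·tan 29.09° = 2.838 m.
Layer 4: sin θ = 1938·sin 7.9°/374 = 0.7122, θ = 45.42°; offset = 5.4·tan 45.42° = 5.479 m.
Summing the layer offsets gives 12.330 m.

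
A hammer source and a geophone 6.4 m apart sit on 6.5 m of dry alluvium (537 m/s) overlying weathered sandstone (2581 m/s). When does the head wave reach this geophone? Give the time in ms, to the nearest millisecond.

26 ms

t = x/V₂ + 2h·√(V₂²−V₁²)/(V₁V₂).
√(V₂²−V₁²) = √(2581²−537²) = 2524.5 m/s; delay term = 2·6.5·2524.5/(537·2581) = 0.02368 s.
t = 6.4/2581 + 0.02368 = 0.02616 s.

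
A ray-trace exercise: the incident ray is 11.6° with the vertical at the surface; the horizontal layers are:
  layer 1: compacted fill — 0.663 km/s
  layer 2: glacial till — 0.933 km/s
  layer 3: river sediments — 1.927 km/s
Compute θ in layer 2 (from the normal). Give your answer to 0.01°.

16.44°

Ray parameter p = sin 11.6° / 0.663 = 3.0328e-01 s/km.
sin θ_2 = p·V_2 = 3.0328e-01 × 0.933 = 0.2830.
θ_2 = arcsin 0.2830 = 16.44°.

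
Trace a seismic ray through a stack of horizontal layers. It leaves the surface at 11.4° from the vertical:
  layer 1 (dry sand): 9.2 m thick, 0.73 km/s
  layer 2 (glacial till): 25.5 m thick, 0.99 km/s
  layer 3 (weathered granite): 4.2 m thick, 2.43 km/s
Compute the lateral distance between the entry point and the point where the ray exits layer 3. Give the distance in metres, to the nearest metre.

13 m

Apply Snell's law at each interface; in layer i the horizontal offset is hᵢ·tan θᵢ.
Layer 1: θ = 11.40°; offset = 9.2·tan 11.40° = 1.855 m.
Layer 2: sin θ = 0.99·sin 11.4°/0.73 = 0.2681, θ = 15.55°; offset = 25.5·tan 15.55° = 7.095 m.
Layer 3: sin θ = 2.43·sin 11.4°/0.73 = 0.6580, θ = 41.14°; offset = 4.2·tan 41.14° = 3.670 m.
Σ offsets = 12.620 m.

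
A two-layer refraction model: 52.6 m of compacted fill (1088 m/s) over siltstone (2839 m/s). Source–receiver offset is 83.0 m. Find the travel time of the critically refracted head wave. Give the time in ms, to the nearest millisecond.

119 ms

θ_c = arcsin(V₁/V₂) = arcsin(1088/2839) = 22.53°, cos θ_c = 0.9237.
Intercept time tᵢ = 2h cos θ_c / V₁ = 2·52.6·0.9237/1088 = 0.08931 s.
t = x/V₂ + tᵢ = 83.0/2839 + 0.08931 = 0.11854 s.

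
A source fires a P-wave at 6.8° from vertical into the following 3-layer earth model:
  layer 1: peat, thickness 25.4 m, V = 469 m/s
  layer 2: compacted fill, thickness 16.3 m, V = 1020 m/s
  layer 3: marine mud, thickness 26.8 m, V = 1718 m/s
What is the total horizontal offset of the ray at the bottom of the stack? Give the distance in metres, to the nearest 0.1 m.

Ray parameter p = sin 6.8° / 469 m/s = 2.5246e-04 s/m.
Layer 1: θ = 6.80°; offset = 25.4·tan 6.80° = 3.029 m.
Layer 2: sin θ = p·1020 = 0.2575 → θ = 14.92°; offset = 16.3·tan 14.92° = 4.344 m.
Layer 3: sin θ = p·1718 = 0.4337 → θ = 25.70°; offset = 26.8·tan 25.70° = 12.900 m.
Σ offsets = 20.273 m.

20.3 m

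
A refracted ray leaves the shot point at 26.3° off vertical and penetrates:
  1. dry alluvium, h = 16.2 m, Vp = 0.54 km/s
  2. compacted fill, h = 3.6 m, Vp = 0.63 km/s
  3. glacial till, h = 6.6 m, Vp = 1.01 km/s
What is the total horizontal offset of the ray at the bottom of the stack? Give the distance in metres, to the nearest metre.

20 m

Apply Snell's law at each interface; in layer i the horizontal offset is hᵢ·tan θᵢ.
Layer 1: θ = 26.30°; offset = 16.2·tan 26.30° = 8.007 m.
Layer 2: sin θ = 0.63·sin 26.3°/0.54 = 0.5169, θ = 31.13°; offset = 3.6·tan 31.13° = 2.174 m.
Layer 3: sin θ = 1.01·sin 26.3°/0.54 = 0.8287, θ = 55.97°; offset = 6.6·tan 55.97° = 9.772 m.
Total horizontal offset = 19.953 m.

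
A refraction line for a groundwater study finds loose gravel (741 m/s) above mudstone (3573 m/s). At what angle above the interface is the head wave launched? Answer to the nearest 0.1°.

Critical incidence: sin θ_c = V₁/V₂ = 741/3573 = 0.2074.
θ_c = arcsin 0.2074 = 11.97°.
Measured from the interface: 90° − 11.97° = 78.03°.

78.0°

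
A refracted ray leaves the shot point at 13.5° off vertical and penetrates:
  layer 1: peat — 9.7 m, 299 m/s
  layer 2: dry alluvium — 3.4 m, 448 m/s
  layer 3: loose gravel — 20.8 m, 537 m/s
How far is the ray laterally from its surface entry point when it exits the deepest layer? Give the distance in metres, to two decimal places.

13.20 m

Ray parameter p = sin 13.5° / 299 m/s = 7.8075e-04 s/m.
Layer 1: θ = 13.50°; offset = 9.7·tan 13.50° = 2.3288 m.
Layer 2: sin θ = p·448 = 0.3498 → θ = 20.47°; offset = 3.4·tan 20.47° = 1.2694 m.
Layer 3: sin θ = p·537 = 0.4193 → θ = 24.79°; offset = 20.8·tan 24.79° = 9.6057 m.
Total horizontal offset = 13.2039 m.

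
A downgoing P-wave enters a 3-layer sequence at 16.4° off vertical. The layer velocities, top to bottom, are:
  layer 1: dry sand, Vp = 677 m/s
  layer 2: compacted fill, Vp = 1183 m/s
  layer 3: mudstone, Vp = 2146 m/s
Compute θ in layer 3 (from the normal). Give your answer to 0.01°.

63.51°

Ray parameter p = sin 16.4° / 677 = 4.1705e-04 s/m.
sin θ_3 = p·V_3 = 4.1705e-04 × 2146 = 0.8950.
θ_3 = 63.51° from the vertical.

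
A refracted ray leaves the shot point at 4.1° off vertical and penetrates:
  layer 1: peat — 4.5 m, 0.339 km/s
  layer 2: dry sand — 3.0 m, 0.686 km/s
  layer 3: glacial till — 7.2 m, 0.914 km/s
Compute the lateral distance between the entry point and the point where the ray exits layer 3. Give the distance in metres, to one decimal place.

2.2 m

Ray parameter p = sin 4.1° / 0.339 km/s = 2.1091e-01 s/km.
Layer 1: θ = 4.10°; offset = 4.5·tan 4.10° = 0.323 m.
Layer 2: sin θ = p·0.686 = 0.1447 → θ = 8.32°; offset = 3.0·tan 8.32° = 0.439 m.
Layer 3: sin θ = p·0.914 = 0.1928 → θ = 11.11°; offset = 7.2·tan 11.11° = 1.414 m.
Summing the layer offsets gives 2.176 m.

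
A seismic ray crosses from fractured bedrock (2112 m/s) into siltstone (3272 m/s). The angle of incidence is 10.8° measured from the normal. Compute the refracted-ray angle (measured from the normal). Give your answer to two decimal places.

Snell's law: sin θ₂ = (V₂/V₁)·sin θ₁ = (3272/2112)·sin 10.8° = 0.2903.
θ₂ = sin⁻¹(0.2903) = 16.88° (from vertical).

16.88°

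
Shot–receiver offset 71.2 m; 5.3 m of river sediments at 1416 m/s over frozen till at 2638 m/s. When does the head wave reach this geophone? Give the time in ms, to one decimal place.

33.3 ms

t = x/V₂ + 2h·√(V₂²−V₁²)/(V₁V₂).
√(V₂²−V₁²) = √(2638²−1416²) = 2225.8 m/s; delay term = 2·5.3·2225.8/(1416·2638) = 0.00632 s.
t = 71.2/2638 + 0.00632 = 0.03331 s.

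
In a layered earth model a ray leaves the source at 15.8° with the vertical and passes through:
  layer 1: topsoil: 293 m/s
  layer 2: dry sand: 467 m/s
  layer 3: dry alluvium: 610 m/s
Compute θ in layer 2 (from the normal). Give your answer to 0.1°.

Snell's law across each interface conserves sin θ / V, so sin θ_2 = V_2·sin θ₁/V₁.
sin θ_2 = 467 × sin 15.8° / 293 = 0.4340.
θ_2 = arcsin 0.4340 = 25.72°.

25.7°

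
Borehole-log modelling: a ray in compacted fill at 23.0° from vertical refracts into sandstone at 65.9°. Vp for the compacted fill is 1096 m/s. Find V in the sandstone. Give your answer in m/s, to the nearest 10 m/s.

Snell's law: sin 23.0°/V₁ = sin 65.9°/V₂.
V₂ = V₁·sin 65.9°/sin 23.0° = 1096 × 2.3362 = 2560.50 m/s.

2560 m/s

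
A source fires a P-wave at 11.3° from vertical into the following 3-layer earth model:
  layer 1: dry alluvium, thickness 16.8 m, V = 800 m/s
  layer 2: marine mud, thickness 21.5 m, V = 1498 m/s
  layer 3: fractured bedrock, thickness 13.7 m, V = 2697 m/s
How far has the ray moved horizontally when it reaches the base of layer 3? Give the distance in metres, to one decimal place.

23.9 m

Apply Snell's law at each interface; in layer i the horizontal offset is hᵢ·tan θᵢ.
Layer 1: θ = 11.30°; offset = 16.8·tan 11.30° = 3.357 m.
Layer 2: sin θ = 1498·sin 11.3°/800 = 0.3669, θ = 21.53°; offset = 21.5·tan 21.53° = 8.480 m.
Layer 3: sin θ = 2697·sin 11.3°/800 = 0.6606, θ = 41.34°; offset = 13.7·tan 41.34° = 12.055 m.
Σ offsets = 23.891 m.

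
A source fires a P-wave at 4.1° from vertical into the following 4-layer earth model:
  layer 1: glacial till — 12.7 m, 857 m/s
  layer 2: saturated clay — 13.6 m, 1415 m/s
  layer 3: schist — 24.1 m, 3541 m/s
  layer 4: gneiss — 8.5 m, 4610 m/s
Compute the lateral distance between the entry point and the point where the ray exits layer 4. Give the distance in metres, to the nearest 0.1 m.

p = sin θ₁/V₁ = sin 4.1°/857 = 8.3428e-05 s/m is conserved through the stack.
Layer 1: θ = 4.10°; offset = 12.7·tan 4.10° = 0.910 m.
Layer 2: sin θ = p·1415 = 0.1181 → θ = 6.78°; offset = 13.6·tan 6.78° = 1.617 m.
Layer 3: sin θ = p·3541 = 0.2954 → θ = 17.18°; offset = 24.1·tan 17.18° = 7.452 m.
Layer 4: sin θ = p·4610 = 0.3846 → θ = 22.62°; offset = 8.5·tan 22.62° = 3.542 m.
Σ offsets = 13.521 m.

13.5 m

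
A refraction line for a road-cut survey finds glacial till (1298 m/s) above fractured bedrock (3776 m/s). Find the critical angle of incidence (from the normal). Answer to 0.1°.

20.1°

At critical incidence the refracted ray runs along the interface (θ₂ = 90°), so sin θ_c = V₁/V₂.
θ_c = arcsin(1298/3776) = arcsin 0.3438 = 20.11°.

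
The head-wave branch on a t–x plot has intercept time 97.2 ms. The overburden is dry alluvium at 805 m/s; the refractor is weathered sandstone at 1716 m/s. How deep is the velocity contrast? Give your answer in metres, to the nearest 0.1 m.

θ_c = arcsin(805/1716) = 27.98°; cos θ_c = 0.8831.
tᵢ = 2h cos θ_c/V₁ ⇒ h = tᵢ·V₁/(2 cos θ_c) = 0.0972·805/(2·0.8831) = 44.30 m.

44.3 m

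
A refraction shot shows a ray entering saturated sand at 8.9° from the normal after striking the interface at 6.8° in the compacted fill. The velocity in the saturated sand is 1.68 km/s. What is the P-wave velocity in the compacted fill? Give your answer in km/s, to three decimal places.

sin 6.8° = 0.1184; sin 8.9° = 0.1547.
V₁ = V₂·(sin θ₁/sin θ₂) = 1.68·(0.1184/0.1547) = 1.286 km/s.

1.286 km/s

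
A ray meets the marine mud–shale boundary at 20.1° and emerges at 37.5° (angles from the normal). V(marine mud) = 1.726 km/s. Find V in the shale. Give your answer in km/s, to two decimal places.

3.06 km/s

Snell's law: sin 20.1°/V₁ = sin 37.5°/V₂.
V₂ = V₁·sin 37.5°/sin 20.1° = 1.726 × 1.7714 = 3.06 km/s.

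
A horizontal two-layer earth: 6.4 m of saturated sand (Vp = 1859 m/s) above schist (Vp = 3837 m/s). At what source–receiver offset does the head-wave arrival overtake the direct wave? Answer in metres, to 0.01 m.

x_cross = 2h·√((V₂+V₁)/(V₂−V₁)).
(V₂+V₁)/(V₂−V₁) = (3837+1859)/(3837−1859) = 2.8797; √ = 1.6970.
x_cross = 2·6.4·1.6970 = 21.72 m.

21.72 m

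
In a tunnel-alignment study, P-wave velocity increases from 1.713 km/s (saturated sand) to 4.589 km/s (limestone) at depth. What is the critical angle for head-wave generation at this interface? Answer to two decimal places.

At critical incidence the refracted ray runs along the interface (θ₂ = 90°), so sin θ_c = V₁/V₂.
θ_c = arcsin(1.713/4.589) = arcsin 0.3733 = 21.92°.

21.92°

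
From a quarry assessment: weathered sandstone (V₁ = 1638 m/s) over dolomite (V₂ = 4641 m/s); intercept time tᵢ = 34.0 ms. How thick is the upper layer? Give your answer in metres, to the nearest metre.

θ_c = arcsin(1638/4641) = 20.67°; cos θ_c = 0.9356.
tᵢ = 2h cos θ_c/V₁ ⇒ h = tᵢ·V₁/(2 cos θ_c) = 0.034·1638/(2·0.9356) = 29.76 m.

30 m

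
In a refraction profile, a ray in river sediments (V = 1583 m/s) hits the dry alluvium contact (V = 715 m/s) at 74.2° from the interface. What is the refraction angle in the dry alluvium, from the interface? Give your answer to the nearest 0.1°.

Convert to the normal: θ₁ = 90° − 74.2° = 15.8°.
Snell's law: sin θ₂ = (V₂/V₁)·sin θ₁ = (715/1583)·sin 15.8° = 0.1230.
θ₂ = arcsin 0.1230 = 7.06° from the normal.
From the interface: 90° − 7.06° = 82.94°.

82.9°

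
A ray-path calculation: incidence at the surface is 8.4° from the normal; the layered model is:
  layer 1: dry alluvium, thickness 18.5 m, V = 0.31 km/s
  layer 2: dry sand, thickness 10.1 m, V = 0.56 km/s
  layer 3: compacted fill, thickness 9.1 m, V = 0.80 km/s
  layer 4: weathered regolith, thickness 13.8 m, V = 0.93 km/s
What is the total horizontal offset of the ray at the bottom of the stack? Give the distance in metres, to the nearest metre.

16 m

Ray parameter p = sin 8.4° / 0.31 km/s = 4.7124e-01 s/km.
Layer 1: θ = 8.40°; offset = 18.5·tan 8.40° = 2.732 m.
Layer 2: sin θ = p·0.56 = 0.2639 → θ = 15.30°; offset = 10.1·tan 15.30° = 2.763 m.
Layer 3: sin θ = p·0.80 = 0.3770 → θ = 22.15°; offset = 9.1·tan 22.15° = 3.704 m.
Layer 4: sin θ = p·0.93 = 0.4382 → θ = 25.99°; offset = 13.8·tan 25.99° = 6.728 m.
Σ offsets = 15.927 m.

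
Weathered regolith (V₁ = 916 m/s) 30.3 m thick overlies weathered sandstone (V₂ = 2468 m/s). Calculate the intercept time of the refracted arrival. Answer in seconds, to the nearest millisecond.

tᵢ = 2h·√(V₂²−V₁²)/(V₁V₂).
√(V₂²−V₁²) = √(2468²−916²) = 2291.7 m/s.
tᵢ = 2·30.3·2291.7/(916·2468) = 0.06143 s.

0.061 s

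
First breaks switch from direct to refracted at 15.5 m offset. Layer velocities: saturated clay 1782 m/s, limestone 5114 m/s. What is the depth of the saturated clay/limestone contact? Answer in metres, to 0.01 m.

5.39 m

h = (x_cross/2)·√((V₂−V₁)/(V₂+V₁)).
(V₂−V₁)/(V₂+V₁) = (5114−1782)/(5114+1782) = 0.4832; √ = 0.6951.
h = (15.5/2)·0.6951 = 5.39 m.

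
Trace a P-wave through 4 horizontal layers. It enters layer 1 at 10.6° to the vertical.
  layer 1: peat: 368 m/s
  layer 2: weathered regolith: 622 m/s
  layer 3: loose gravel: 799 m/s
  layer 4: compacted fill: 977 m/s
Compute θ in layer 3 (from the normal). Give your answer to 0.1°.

23.5°

Ray parameter p = sin 10.6° / 368 = 4.9987e-04 s/m.
sin θ_3 = p·V_3 = 4.9987e-04 × 799 = 0.3994.
θ_3 = 23.54° from the vertical.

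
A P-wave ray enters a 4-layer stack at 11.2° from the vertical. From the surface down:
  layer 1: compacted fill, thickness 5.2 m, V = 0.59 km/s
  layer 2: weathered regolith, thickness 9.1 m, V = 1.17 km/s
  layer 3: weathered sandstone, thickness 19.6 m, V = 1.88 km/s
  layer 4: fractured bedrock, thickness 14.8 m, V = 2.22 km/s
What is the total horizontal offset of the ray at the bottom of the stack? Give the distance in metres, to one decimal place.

36.1 m

Apply Snell's law at each interface; in layer i the horizontal offset is hᵢ·tan θᵢ.
Layer 1: θ = 11.20°; offset = 5.2·tan 11.20° = 1.030 m.
Layer 2: sin θ = 1.17·sin 11.2°/0.59 = 0.3852, θ = 22.65°; offset = 9.1·tan 22.65° = 3.798 m.
Layer 3: sin θ = 1.88·sin 11.2°/0.59 = 0.6189, θ = 38.24°; offset = 19.6·tan 38.24° = 15.444 m.
Layer 4: sin θ = 2.22·sin 11.2°/0.59 = 0.7308, θ = 46.96°; offset = 14.8·tan 46.96° = 15.847 m.
Σ offsets = 36.119 m.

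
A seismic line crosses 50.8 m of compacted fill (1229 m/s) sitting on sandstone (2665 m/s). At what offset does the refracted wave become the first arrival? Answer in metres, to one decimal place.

x_cross = 2h·√((V₂+V₁)/(V₂−V₁)).
(V₂+V₁)/(V₂−V₁) = (2665+1229)/(2665−1229) = 2.7117; √ = 1.6467.
x_cross = 2·50.8·1.6467 = 167.31 m.

167.3 m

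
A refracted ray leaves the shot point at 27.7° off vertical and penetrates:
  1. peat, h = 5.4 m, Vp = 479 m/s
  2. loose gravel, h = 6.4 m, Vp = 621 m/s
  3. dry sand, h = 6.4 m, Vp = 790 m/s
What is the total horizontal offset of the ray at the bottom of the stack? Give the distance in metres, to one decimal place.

Apply Snell's law at each interface; in layer i the horizontal offset is hᵢ·tan θᵢ.
Layer 1: θ = 27.70°; offset = 5.4·tan 27.70° = 2.835 m.
Layer 2: sin θ = 621·sin 27.7°/479 = 0.6026, θ = 37.06°; offset = 6.4·tan 37.06° = 4.833 m.
Layer 3: sin θ = 790·sin 27.7°/479 = 0.7666, θ = 50.05°; offset = 6.4·tan 50.05° = 7.642 m.
Total horizontal offset = 15.310 m.

15.3 m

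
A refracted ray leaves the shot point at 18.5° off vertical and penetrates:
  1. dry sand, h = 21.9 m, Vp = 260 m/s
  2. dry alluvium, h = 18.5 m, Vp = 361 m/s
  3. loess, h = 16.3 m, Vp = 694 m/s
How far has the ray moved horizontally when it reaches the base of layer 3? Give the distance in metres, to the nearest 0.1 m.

Apply Snell's law at each interface; in layer i the horizontal offset is hᵢ·tan θᵢ.
Layer 1: θ = 18.50°; offset = 21.9·tan 18.50° = 7.328 m.
Layer 2: sin θ = 361·sin 18.5°/260 = 0.4406, θ = 26.14°; offset = 18.5·tan 26.14° = 9.079 m.
Layer 3: sin θ = 694·sin 18.5°/260 = 0.8470, θ = 57.88°; offset = 16.3·tan 57.88° = 25.967 m.
Summing the layer offsets gives 42.373 m.

42.4 m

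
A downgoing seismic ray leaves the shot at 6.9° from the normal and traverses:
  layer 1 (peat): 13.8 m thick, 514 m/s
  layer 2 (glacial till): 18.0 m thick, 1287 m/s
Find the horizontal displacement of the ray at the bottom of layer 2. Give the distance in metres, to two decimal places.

7.35 m

Apply Snell's law at each interface; in layer i the horizontal offset is hᵢ·tan θᵢ.
Layer 1: θ = 6.90°; offset = 13.8·tan 6.90° = 1.6700 m.
Layer 2: sin θ = 1287·sin 6.9°/514 = 0.3008, θ = 17.51°; offset = 18.0·tan 17.51° = 5.6775 m.
Total horizontal offset = 7.3475 m.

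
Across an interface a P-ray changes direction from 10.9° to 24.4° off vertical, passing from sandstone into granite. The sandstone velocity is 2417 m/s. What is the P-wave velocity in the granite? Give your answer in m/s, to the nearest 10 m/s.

Snell's law: sin 10.9°/V₁ = sin 24.4°/V₂.
V₂ = V₁·sin 24.4°/sin 10.9° = 2417 × 2.1846 = 5280.26 m/s.

5280 m/s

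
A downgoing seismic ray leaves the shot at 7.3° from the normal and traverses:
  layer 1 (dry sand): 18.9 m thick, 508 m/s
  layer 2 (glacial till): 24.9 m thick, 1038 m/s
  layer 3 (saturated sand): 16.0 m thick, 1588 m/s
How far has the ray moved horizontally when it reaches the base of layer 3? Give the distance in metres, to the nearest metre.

Ray parameter p = sin 7.3° / 508 m/s = 2.5013e-04 s/m.
Layer 1: θ = 7.30°; offset = 18.9·tan 7.30° = 2.421 m.
Layer 2: sin θ = p·1038 = 0.2596 → θ = 15.05°; offset = 24.9·tan 15.05° = 6.694 m.
Layer 3: sin θ = p·1588 = 0.3972 → θ = 23.40°; offset = 16.0·tan 23.40° = 6.925 m.
Total horizontal offset = 16.040 m.

16 m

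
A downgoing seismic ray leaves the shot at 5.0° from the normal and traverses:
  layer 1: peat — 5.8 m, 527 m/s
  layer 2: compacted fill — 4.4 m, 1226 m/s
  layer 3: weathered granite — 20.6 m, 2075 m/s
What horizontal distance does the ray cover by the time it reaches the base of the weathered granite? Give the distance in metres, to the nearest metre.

Apply Snell's law at each interface; in layer i the horizontal offset is hᵢ·tan θᵢ.
Layer 1: θ = 5.00°; offset = 5.8·tan 5.00° = 0.507 m.
Layer 2: sin θ = 1226·sin 5.0°/527 = 0.2028, θ = 11.70°; offset = 4.4·tan 11.70° = 0.911 m.
Layer 3: sin θ = 2075·sin 5.0°/527 = 0.3432, θ = 20.07°; offset = 20.6·tan 20.07° = 7.526 m.
Summing the layer offsets gives 8.945 m.

9 m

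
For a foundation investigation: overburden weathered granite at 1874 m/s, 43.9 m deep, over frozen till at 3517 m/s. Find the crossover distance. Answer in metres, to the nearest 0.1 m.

159.0 m

θ_c = arcsin(1874/3517) = 32.20°, so cos θ_c = 0.8462 and tᵢ = 2h cos θ_c/V₁ = 0.0396 s.
At crossover x/V₁ = x/V₂ + tᵢ ⇒ x = tᵢ/(1/V₁ − 1/V₂) = 0.03965/(5.3362e-04 − 2.8433e-04) = 159.04 m.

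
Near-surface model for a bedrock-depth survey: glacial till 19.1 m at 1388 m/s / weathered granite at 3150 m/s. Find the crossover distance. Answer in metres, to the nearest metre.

x_cross = 2h·√((V₂+V₁)/(V₂−V₁)).
(V₂+V₁)/(V₂−V₁) = (3150+1388)/(3150−1388) = 2.5755; √ = 1.6048.
x_cross = 2·19.1·1.6048 = 61.30 m.

61 m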